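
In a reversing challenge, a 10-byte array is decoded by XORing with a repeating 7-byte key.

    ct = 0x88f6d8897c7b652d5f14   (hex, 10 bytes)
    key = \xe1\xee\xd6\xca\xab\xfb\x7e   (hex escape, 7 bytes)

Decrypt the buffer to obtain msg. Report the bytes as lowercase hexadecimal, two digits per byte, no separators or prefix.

69180e43d7801bccb1c2

The 7-byte key repeats, so the effective keystream is e1 ee d6 ca ab fb 7e e1 ee d6.
byte 0: 136 ^ 225 = 105
byte 1: 246 ^ 238 =  24
byte 2: 216 ^ 214 =  14
byte 3: 137 ^ 202 =  67
byte 4: 124 ^ 171 = 215
byte 5: 123 ^ 251 = 128
byte 6: 101 ^ 126 =  27
byte 7:  45 ^ 225 = 204
byte 8:  95 ^ 238 = 177
byte 9:  20 ^ 214 = 194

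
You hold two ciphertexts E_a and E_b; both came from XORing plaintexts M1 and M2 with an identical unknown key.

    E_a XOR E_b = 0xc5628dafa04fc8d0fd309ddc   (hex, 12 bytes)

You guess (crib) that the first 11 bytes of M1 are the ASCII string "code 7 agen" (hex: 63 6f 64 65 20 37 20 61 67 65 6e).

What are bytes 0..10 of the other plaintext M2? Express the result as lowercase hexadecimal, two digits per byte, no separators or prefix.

a60de9ca8078e8b19a55f3

Since E_a ⊕ E_b = M1 ⊕ M2, XORing with the guessed M1 bytes yields the corresponding M2 bytes: M2 = (E_a ⊕ E_b) ⊕ M1.
c5 xor 63 = a6
62 xor 6f = 0d
8d xor 64 = e9
af xor 65 = ca
a0 xor 20 = 80
4f xor 37 = 78
c8 xor 20 = e8
d0 xor 61 = b1
fd xor 67 = 9a
30 xor 65 = 55
9d xor 6e = f3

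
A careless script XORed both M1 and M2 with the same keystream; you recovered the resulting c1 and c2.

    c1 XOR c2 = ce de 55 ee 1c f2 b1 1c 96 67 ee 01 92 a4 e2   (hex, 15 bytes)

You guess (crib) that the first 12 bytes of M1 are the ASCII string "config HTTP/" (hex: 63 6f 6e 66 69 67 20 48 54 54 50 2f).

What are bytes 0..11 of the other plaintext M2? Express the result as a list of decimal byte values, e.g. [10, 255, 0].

[173, 177, 59, 136, 117, 149, 145, 84, 194, 51, 190, 46]

Since c1 ⊕ c2 = M1 ⊕ M2, XORing with the guessed M1 bytes yields the corresponding M2 bytes: M2 = (c1 ⊕ c2) ⊕ M1.
11001110 xor 01100011 = 10101101
11011110 xor 01101111 = 10110001
01010101 xor 01101110 = 00111011
11101110 xor 01100110 = 10001000
00011100 xor 01101001 = 01110101
11110010 xor 01100111 = 10010101
10110001 xor 00100000 = 10010001
00011100 xor 01001000 = 01010100
10010110 xor 01010100 = 11000010
01100111 xor 01010100 = 00110011
11101110 xor 01010000 = 10111110
00000001 xor 00101111 = 00101110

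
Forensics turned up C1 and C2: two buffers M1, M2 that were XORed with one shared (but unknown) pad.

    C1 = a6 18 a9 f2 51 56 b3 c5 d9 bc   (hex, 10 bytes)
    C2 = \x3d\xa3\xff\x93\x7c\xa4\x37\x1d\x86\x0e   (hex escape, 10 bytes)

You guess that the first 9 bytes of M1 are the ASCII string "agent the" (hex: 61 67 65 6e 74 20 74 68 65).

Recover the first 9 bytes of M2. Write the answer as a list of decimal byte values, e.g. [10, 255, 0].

First, C1 ⊕ C2 = (M1 ⊕ K) ⊕ (M2 ⊕ K) = M1 ⊕ M2, so the key drops out. Then M2 = (M1 ⊕ M2) ⊕ M1 over the first 9 bytes.
byte 0: (a6 XOR 3d) XOR 61 = 9b XOR 61 = fa
byte 1: (18 XOR a3) XOR 67 = bb XOR 67 = dc
byte 2: (a9 XOR ff) XOR 65 = 56 XOR 65 = 33
byte 3: (f2 XOR 93) XOR 6e = 61 XOR 6e = 0f
byte 4: (51 XOR 7c) XOR 74 = 2d XOR 74 = 59
byte 5: (56 XOR a4) XOR 20 = f2 XOR 20 = d2
byte 6: (b3 XOR 37) XOR 74 = 84 XOR 74 = f0
byte 7: (c5 XOR 1d) XOR 68 = d8 XOR 68 = b0
byte 8: (d9 XOR 86) XOR 65 = 5f XOR 65 = 3a

[250, 220, 51, 15, 89, 210, 240, 176, 58]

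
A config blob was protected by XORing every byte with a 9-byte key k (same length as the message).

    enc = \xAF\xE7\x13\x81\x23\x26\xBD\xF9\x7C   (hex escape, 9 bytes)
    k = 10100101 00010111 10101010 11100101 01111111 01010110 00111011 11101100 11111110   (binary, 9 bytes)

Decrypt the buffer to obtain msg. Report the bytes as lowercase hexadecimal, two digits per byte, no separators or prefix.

175 ^ 165 =  10
231 ^  23 = 240
 19 ^ 170 = 185
129 ^ 229 = 100
 35 ^ 127 =  92
 38 ^  86 = 112
189 ^  59 = 134
249 ^ 236 =  21
124 ^ 254 = 130

0af0b9645c70861582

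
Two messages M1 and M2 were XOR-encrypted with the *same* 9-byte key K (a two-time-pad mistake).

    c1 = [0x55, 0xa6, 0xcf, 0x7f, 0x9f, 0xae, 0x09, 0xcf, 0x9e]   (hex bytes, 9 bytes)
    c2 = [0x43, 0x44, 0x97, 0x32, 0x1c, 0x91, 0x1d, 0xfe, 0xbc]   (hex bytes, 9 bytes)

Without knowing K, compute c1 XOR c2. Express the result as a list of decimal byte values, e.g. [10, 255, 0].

c1 ⊕ c2 = (M1 ⊕ K) ⊕ (M2 ⊕ K) = M1 ⊕ M2 — the shared key cancels under XOR.
 85 XOR  67 =  22
166 XOR  68 = 226
207 XOR 151 =  88
127 XOR  50 =  77
159 XOR  28 = 131
174 XOR 145 =  63
  9 XOR  29 =  20
207 XOR 254 =  49
158 XOR 188 =  34

[22, 226, 88, 77, 131, 63, 20, 49, 34]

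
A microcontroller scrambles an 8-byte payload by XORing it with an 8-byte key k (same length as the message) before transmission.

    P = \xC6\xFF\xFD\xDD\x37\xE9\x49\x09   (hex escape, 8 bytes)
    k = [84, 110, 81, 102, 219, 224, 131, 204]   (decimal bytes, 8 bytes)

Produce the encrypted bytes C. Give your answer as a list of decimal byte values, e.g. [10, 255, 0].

byte 0: 198 xor  84 = 146
byte 1: 255 xor 110 = 145
byte 2: 253 xor  81 = 172
byte 3: 221 xor 102 = 187
byte 4:  55 xor 219 = 236
byte 5: 233 xor 224 =   9
byte 6:  73 xor 131 = 202
byte 7:   9 xor 204 = 197

[146, 145, 172, 187, 236, 9, 202, 197]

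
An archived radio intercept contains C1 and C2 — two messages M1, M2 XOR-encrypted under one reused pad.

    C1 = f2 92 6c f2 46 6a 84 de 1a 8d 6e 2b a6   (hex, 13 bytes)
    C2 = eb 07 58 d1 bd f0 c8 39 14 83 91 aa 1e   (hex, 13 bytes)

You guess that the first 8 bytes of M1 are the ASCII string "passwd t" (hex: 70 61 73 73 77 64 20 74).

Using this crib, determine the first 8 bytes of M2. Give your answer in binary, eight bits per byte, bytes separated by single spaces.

First, C1 ⊕ C2 = (M1 ⊕ K) ⊕ (M2 ⊕ K) = M1 ⊕ M2, so the key drops out. Then M2 = (M1 ⊕ M2) ⊕ M1 over the first 8 bytes.
byte 0: (f2 ⊕ eb) ⊕ 70 = 19 ⊕ 70 = 69
byte 1: (92 ⊕ 07) ⊕ 61 = 95 ⊕ 61 = f4
byte 2: (6c ⊕ 58) ⊕ 73 = 34 ⊕ 73 = 47
byte 3: (f2 ⊕ d1) ⊕ 73 = 23 ⊕ 73 = 50
byte 4: (46 ⊕ bd) ⊕ 77 = fb ⊕ 77 = 8c
byte 5: (6a ⊕ f0) ⊕ 64 = 9a ⊕ 64 = fe
byte 6: (84 ⊕ c8) ⊕ 20 = 4c ⊕ 20 = 6c
byte 7: (de ⊕ 39) ⊕ 74 = e7 ⊕ 74 = 93

01101001 11110100 01000111 01010000 10001100 11111110 01101100 10010011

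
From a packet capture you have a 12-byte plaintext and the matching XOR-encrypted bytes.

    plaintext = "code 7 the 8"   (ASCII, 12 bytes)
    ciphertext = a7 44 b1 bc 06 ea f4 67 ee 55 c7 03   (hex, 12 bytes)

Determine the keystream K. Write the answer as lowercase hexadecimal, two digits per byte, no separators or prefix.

Since ciphertext = plaintext ⊕ K, XORing both sides with plaintext gives K = plaintext ⊕ ciphertext.
63 xor a7 = c4
6f xor 44 = 2b
64 xor b1 = d5
65 xor bc = d9
20 xor 06 = 26
37 xor ea = dd
20 xor f4 = d4
74 xor 67 = 13
68 xor ee = 86
65 xor 55 = 30
20 xor c7 = e7
38 xor 03 = 3b

c42bd5d926ddd4138630e73b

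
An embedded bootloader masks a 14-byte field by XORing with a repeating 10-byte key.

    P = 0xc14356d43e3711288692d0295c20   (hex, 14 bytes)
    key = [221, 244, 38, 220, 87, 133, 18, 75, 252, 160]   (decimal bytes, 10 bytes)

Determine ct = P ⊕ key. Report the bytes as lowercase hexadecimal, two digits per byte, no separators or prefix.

The 10-byte key repeats, so the effective keystream is dd f4 26 dc 57 85 12 4b fc a0 dd f4 26 dc.
byte 0: c1 xor dd = 1c
byte 1: 43 xor f4 = b7
byte 2: 56 xor 26 = 70
byte 3: d4 xor dc = 08
byte 4: 3e xor 57 = 69
byte 5: 37 xor 85 = b2
byte 6: 11 xor 12 = 03
byte 7: 28 xor 4b = 63
byte 8: 86 xor fc = 7a
byte 9: 92 xor a0 = 32
byte 10: d0 xor dd = 0d
byte 11: 29 xor f4 = dd
byte 12: 5c xor 26 = 7a
byte 13: 20 xor dc = fc

1cb7700869b203637a320ddd7afc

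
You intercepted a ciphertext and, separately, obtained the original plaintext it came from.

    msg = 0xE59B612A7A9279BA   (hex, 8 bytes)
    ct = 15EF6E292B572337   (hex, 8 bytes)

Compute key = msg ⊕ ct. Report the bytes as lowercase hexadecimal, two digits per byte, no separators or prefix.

f0740f0351c55a8d

Since ct = msg ⊕ key, XORing both sides with msg gives key = msg ⊕ ct.
e5 ^ 15 = f0
9b ^ ef = 74
61 ^ 6e = 0f
2a ^ 29 = 03
7a ^ 2b = 51
92 ^ 57 = c5
79 ^ 23 = 5a
ba ^ 37 = 8d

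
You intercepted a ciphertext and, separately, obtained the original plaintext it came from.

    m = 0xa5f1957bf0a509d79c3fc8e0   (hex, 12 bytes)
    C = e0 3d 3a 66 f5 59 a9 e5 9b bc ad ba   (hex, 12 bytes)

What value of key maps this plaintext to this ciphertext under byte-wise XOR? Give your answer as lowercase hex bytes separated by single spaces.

45 cc af 1d 05 fc a0 32 07 83 65 5a

Since C = m ⊕ key, XORing both sides with m gives key = m ⊕ C.
byte 0: a5 xor e0 = 45
byte 1: f1 xor 3d = cc
byte 2: 95 xor 3a = af
byte 3: 7b xor 66 = 1d
byte 4: f0 xor f5 = 05
byte 5: a5 xor 59 = fc
byte 6: 09 xor a9 = a0
byte 7: d7 xor e5 = 32
byte 8: 9c xor 9b = 07
byte 9: 3f xor bc = 83
byte 10: c8 xor ad = 65
byte 11: e0 xor ba = 5a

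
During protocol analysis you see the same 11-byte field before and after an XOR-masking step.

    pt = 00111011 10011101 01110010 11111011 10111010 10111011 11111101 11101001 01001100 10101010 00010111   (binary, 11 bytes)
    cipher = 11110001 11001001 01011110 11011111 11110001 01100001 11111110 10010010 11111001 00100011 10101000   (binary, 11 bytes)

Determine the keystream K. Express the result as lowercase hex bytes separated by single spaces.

Since cipher = pt ⊕ K, XORing both sides with pt gives K = pt ⊕ cipher.
byte 0:  59 xor 241 = 202
byte 1: 157 xor 201 =  84
byte 2: 114 xor  94 =  44
byte 3: 251 xor 223 =  36
byte 4: 186 xor 241 =  75
byte 5: 187 xor  97 = 218
byte 6: 253 xor 254 =   3
byte 7: 233 xor 146 = 123
byte 8:  76 xor 249 = 181
byte 9: 170 xor  35 = 137
byte 10:  23 xor 168 = 191

ca 54 2c 24 4b da 03 7b b5 89 bf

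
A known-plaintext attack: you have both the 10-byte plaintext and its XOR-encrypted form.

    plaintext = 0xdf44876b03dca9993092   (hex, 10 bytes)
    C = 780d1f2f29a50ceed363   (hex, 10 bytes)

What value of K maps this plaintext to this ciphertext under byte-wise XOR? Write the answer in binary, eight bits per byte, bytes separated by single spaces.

Since C = plaintext ⊕ K, XORing both sides with plaintext gives K = plaintext ⊕ C.
df ⊕ 78 = a7
44 ⊕ 0d = 49
87 ⊕ 1f = 98
6b ⊕ 2f = 44
03 ⊕ 29 = 2a
dc ⊕ a5 = 79
a9 ⊕ 0c = a5
99 ⊕ ee = 77
30 ⊕ d3 = e3
92 ⊕ 63 = f1

10100111 01001001 10011000 01000100 00101010 01111001 10100101 01110111 11100011 11110001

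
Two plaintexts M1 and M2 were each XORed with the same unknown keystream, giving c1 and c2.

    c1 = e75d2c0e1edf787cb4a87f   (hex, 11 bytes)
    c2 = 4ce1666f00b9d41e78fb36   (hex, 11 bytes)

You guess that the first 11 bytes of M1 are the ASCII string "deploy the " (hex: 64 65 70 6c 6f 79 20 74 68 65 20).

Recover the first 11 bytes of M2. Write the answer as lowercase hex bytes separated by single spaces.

First, c1 ⊕ c2 = (M1 ⊕ K) ⊕ (M2 ⊕ K) = M1 ⊕ M2, so the key drops out. Then M2 = (M1 ⊕ M2) ⊕ M1 over the first 11 bytes.
byte 0: (e7 XOR 4c) XOR 64 = ab XOR 64 = cf
byte 1: (5d XOR e1) XOR 65 = bc XOR 65 = d9
byte 2: (2c XOR 66) XOR 70 = 4a XOR 70 = 3a
byte 3: (0e XOR 6f) XOR 6c = 61 XOR 6c = 0d
byte 4: (1e XOR 00) XOR 6f = 1e XOR 6f = 71
byte 5: (df XOR b9) XOR 79 = 66 XOR 79 = 1f
byte 6: (78 XOR d4) XOR 20 = ac XOR 20 = 8c
byte 7: (7c XOR 1e) XOR 74 = 62 XOR 74 = 16
byte 8: (b4 XOR 78) XOR 68 = cc XOR 68 = a4
byte 9: (a8 XOR fb) XOR 65 = 53 XOR 65 = 36
byte 10: (7f XOR 36) XOR 20 = 49 XOR 20 = 69

cf d9 3a 0d 71 1f 8c 16 a4 36 69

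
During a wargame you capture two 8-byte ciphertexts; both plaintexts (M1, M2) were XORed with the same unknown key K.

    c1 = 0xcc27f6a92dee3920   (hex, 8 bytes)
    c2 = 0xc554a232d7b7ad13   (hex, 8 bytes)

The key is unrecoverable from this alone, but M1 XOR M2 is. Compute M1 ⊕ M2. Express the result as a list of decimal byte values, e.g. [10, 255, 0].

[9, 115, 84, 155, 250, 89, 148, 51]

c1 ⊕ c2 = (M1 ⊕ K) ⊕ (M2 ⊕ K) = M1 ⊕ M2 — the shared key cancels under XOR.
cc ⊕ c5 = 09
27 ⊕ 54 = 73
f6 ⊕ a2 = 54
a9 ⊕ 32 = 9b
2d ⊕ d7 = fa
ee ⊕ b7 = 59
39 ⊕ ad = 94
20 ⊕ 13 = 33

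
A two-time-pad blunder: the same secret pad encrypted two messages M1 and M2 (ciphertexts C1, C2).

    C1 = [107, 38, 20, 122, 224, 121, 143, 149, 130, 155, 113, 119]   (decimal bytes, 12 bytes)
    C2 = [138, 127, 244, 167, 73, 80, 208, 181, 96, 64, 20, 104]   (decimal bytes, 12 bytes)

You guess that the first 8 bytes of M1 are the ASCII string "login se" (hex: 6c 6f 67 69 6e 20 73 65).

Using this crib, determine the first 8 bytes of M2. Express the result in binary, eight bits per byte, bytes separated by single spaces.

10001101 00110110 10000111 10110100 11000111 00001001 00101100 01000101

First, C1 ⊕ C2 = (M1 ⊕ K) ⊕ (M2 ⊕ K) = M1 ⊕ M2, so the key drops out. Then M2 = (M1 ⊕ M2) ⊕ M1 over the first 8 bytes.
byte 0: (6b ^ 8a) ^ 6c = e1 ^ 6c = 8d
byte 1: (26 ^ 7f) ^ 6f = 59 ^ 6f = 36
byte 2: (14 ^ f4) ^ 67 = e0 ^ 67 = 87
byte 3: (7a ^ a7) ^ 69 = dd ^ 69 = b4
byte 4: (e0 ^ 49) ^ 6e = a9 ^ 6e = c7
byte 5: (79 ^ 50) ^ 20 = 29 ^ 20 = 09
byte 6: (8f ^ d0) ^ 73 = 5f ^ 73 = 2c
byte 7: (95 ^ b5) ^ 65 = 20 ^ 65 = 45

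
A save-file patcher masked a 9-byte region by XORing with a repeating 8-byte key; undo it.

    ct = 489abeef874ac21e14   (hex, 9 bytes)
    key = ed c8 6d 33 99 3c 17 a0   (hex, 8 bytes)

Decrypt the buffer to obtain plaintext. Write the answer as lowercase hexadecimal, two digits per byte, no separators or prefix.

The 8-byte key repeats, so the effective keystream is ed c8 6d 33 99 3c 17 a0 ed.
byte 0: 48 xor ed = a5
byte 1: 9a xor c8 = 52
byte 2: be xor 6d = d3
byte 3: ef xor 33 = dc
byte 4: 87 xor 99 = 1e
byte 5: 4a xor 3c = 76
byte 6: c2 xor 17 = d5
byte 7: 1e xor a0 = be
byte 8: 14 xor ed = f9

a552d3dc1e76d5bef9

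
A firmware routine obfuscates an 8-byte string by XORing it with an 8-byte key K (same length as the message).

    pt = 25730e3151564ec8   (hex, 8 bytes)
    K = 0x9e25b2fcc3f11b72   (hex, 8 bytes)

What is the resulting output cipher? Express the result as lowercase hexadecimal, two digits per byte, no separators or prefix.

bb56bccd92a755ba

byte 0:  37 ⊕ 158 = 187
byte 1: 115 ⊕  37 =  86
byte 2:  14 ⊕ 178 = 188
byte 3:  49 ⊕ 252 = 205
byte 4:  81 ⊕ 195 = 146
byte 5:  86 ⊕ 241 = 167
byte 6:  78 ⊕  27 =  85
byte 7: 200 ⊕ 114 = 186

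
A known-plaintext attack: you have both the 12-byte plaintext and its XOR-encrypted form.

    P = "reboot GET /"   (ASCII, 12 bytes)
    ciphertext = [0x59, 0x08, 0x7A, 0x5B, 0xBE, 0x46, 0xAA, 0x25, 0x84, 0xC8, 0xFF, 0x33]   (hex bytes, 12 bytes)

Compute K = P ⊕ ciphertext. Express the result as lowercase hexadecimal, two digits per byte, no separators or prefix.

2b6d1834d1328a62c19cdf1c

Since ciphertext = P ⊕ K, XORing both sides with P gives K = P ⊕ ciphertext.
72 ^ 59 = 2b
65 ^ 08 = 6d
62 ^ 7a = 18
6f ^ 5b = 34
6f ^ be = d1
74 ^ 46 = 32
20 ^ aa = 8a
47 ^ 25 = 62
45 ^ 84 = c1
54 ^ c8 = 9c
20 ^ ff = df
2f ^ 33 = 1c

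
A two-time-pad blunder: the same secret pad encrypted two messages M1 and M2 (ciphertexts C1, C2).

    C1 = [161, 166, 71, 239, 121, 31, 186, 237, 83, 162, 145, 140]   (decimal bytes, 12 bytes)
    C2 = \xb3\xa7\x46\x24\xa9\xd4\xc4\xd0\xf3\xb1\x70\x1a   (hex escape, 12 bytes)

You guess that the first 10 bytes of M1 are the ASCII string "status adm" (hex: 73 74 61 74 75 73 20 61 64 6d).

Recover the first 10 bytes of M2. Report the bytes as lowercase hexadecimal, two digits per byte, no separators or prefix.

First, C1 ⊕ C2 = (M1 ⊕ K) ⊕ (M2 ⊕ K) = M1 ⊕ M2, so the key drops out. Then M2 = (M1 ⊕ M2) ⊕ M1 over the first 10 bytes.
byte 0: (a1 ^ b3) ^ 73 = 12 ^ 73 = 61
byte 1: (a6 ^ a7) ^ 74 = 01 ^ 74 = 75
byte 2: (47 ^ 46) ^ 61 = 01 ^ 61 = 60
byte 3: (ef ^ 24) ^ 74 = cb ^ 74 = bf
byte 4: (79 ^ a9) ^ 75 = d0 ^ 75 = a5
byte 5: (1f ^ d4) ^ 73 = cb ^ 73 = b8
byte 6: (ba ^ c4) ^ 20 = 7e ^ 20 = 5e
byte 7: (ed ^ d0) ^ 61 = 3d ^ 61 = 5c
byte 8: (53 ^ f3) ^ 64 = a0 ^ 64 = c4
byte 9: (a2 ^ b1) ^ 6d = 13 ^ 6d = 7e

617560bfa5b85e5cc47e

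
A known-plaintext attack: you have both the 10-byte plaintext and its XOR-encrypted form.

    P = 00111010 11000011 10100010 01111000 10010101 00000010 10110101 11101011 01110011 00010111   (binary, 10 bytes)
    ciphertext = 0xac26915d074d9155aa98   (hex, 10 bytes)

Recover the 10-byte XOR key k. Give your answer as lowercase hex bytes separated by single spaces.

96 e5 33 25 92 4f 24 be d9 8f

Since ciphertext = P ⊕ k, XORing both sides with P gives k = P ⊕ ciphertext.
3a xor ac = 96
c3 xor 26 = e5
a2 xor 91 = 33
78 xor 5d = 25
95 xor 07 = 92
02 xor 4d = 4f
b5 xor 91 = 24
eb xor 55 = be
73 xor aa = d9
17 xor 98 = 8f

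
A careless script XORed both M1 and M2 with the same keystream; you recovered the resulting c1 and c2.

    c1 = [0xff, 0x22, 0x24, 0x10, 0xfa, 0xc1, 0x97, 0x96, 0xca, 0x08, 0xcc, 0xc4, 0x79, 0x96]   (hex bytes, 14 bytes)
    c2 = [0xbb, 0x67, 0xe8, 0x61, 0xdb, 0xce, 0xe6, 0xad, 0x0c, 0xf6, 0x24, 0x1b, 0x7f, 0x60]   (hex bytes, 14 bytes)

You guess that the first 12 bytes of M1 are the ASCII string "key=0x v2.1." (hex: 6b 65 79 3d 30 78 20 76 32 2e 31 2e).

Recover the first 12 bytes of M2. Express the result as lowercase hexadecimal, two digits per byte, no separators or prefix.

2f20b54c1177514df4d0d9f1

First, c1 ⊕ c2 = (M1 ⊕ K) ⊕ (M2 ⊕ K) = M1 ⊕ M2, so the key drops out. Then M2 = (M1 ⊕ M2) ⊕ M1 over the first 12 bytes.
byte 0: (ff XOR bb) XOR 6b = 44 XOR 6b = 2f
byte 1: (22 XOR 67) XOR 65 = 45 XOR 65 = 20
byte 2: (24 XOR e8) XOR 79 = cc XOR 79 = b5
byte 3: (10 XOR 61) XOR 3d = 71 XOR 3d = 4c
byte 4: (fa XOR db) XOR 30 = 21 XOR 30 = 11
byte 5: (c1 XOR ce) XOR 78 = 0f XOR 78 = 77
byte 6: (97 XOR e6) XOR 20 = 71 XOR 20 = 51
byte 7: (96 XOR ad) XOR 76 = 3b XOR 76 = 4d
byte 8: (ca XOR 0c) XOR 32 = c6 XOR 32 = f4
byte 9: (08 XOR f6) XOR 2e = fe XOR 2e = d0
byte 10: (cc XOR 24) XOR 31 = e8 XOR 31 = d9
byte 11: (c4 XOR 1b) XOR 2e = df XOR 2e = f1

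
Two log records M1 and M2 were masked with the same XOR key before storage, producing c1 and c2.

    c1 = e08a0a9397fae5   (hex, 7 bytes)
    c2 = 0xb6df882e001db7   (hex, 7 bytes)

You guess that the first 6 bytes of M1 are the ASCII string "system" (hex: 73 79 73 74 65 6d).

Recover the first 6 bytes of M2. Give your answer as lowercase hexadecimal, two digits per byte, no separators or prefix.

First, c1 ⊕ c2 = (M1 ⊕ K) ⊕ (M2 ⊕ K) = M1 ⊕ M2, so the key drops out. Then M2 = (M1 ⊕ M2) ⊕ M1 over the first 6 bytes.
byte 0: (e0 ^ b6) ^ 73 = 56 ^ 73 = 25
byte 1: (8a ^ df) ^ 79 = 55 ^ 79 = 2c
byte 2: (0a ^ 88) ^ 73 = 82 ^ 73 = f1
byte 3: (93 ^ 2e) ^ 74 = bd ^ 74 = c9
byte 4: (97 ^ 00) ^ 65 = 97 ^ 65 = f2
byte 5: (fa ^ 1d) ^ 6d = e7 ^ 6d = 8a

252cf1c9f28a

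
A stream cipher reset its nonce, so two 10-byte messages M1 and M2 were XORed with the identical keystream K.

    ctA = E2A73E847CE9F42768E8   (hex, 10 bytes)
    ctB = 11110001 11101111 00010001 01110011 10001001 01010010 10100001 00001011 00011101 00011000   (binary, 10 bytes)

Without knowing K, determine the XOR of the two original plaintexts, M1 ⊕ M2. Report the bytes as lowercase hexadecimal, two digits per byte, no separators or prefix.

13482ff7f5bb552c75f0

ctA ⊕ ctB = (M1 ⊕ K) ⊕ (M2 ⊕ K) = M1 ⊕ M2 — the shared key cancels under XOR.
11100010 xor 11110001 = 00010011
10100111 xor 11101111 = 01001000
00111110 xor 00010001 = 00101111
10000100 xor 01110011 = 11110111
01111100 xor 10001001 = 11110101
11101001 xor 01010010 = 10111011
11110100 xor 10100001 = 01010101
00100111 xor 00001011 = 00101100
01101000 xor 00011101 = 01110101
11101000 xor 00011000 = 11110000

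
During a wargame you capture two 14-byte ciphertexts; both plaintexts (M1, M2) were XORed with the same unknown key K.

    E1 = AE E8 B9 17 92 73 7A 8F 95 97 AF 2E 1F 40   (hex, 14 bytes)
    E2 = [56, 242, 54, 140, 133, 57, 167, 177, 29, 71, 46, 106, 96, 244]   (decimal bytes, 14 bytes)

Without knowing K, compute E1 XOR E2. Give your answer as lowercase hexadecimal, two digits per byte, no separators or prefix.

E1 ⊕ E2 = (M1 ⊕ K) ⊕ (M2 ⊕ K) = M1 ⊕ M2 — the shared key cancels under XOR.
ae ⊕ 38 = 96
e8 ⊕ f2 = 1a
b9 ⊕ 36 = 8f
17 ⊕ 8c = 9b
92 ⊕ 85 = 17
73 ⊕ 39 = 4a
7a ⊕ a7 = dd
8f ⊕ b1 = 3e
95 ⊕ 1d = 88
97 ⊕ 47 = d0
af ⊕ 2e = 81
2e ⊕ 6a = 44
1f ⊕ 60 = 7f
40 ⊕ f4 = b4

961a8f9b174add3e88d081447fb4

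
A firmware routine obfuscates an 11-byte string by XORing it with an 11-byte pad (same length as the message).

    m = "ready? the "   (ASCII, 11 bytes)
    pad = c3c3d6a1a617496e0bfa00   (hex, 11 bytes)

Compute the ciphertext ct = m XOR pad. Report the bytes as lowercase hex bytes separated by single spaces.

b1 a6 b7 c5 df 28 69 1a 63 9f 20

byte 0: 01110010 ⊕ 11000011 = 10110001
byte 1: 01100101 ⊕ 11000011 = 10100110
byte 2: 01100001 ⊕ 11010110 = 10110111
byte 3: 01100100 ⊕ 10100001 = 11000101
byte 4: 01111001 ⊕ 10100110 = 11011111
byte 5: 00111111 ⊕ 00010111 = 00101000
byte 6: 00100000 ⊕ 01001001 = 01101001
byte 7: 01110100 ⊕ 01101110 = 00011010
byte 8: 01101000 ⊕ 00001011 = 01100011
byte 9: 01100101 ⊕ 11111010 = 10011111
byte 10: 00100000 ⊕ 00000000 = 00100000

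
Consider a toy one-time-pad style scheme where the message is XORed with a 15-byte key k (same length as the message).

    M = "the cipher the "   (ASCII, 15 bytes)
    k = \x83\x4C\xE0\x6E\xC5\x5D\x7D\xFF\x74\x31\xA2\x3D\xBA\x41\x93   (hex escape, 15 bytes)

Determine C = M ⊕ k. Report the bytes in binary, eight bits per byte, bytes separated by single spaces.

11110111 00100100 10000101 01001110 10100110 00110100 00001101 10010111 00010001 01000011 10000010 01001001 11010010 00100100 10110011

byte 0: 74 ⊕ 83 = f7
byte 1: 68 ⊕ 4c = 24
byte 2: 65 ⊕ e0 = 85
byte 3: 20 ⊕ 6e = 4e
byte 4: 63 ⊕ c5 = a6
byte 5: 69 ⊕ 5d = 34
byte 6: 70 ⊕ 7d = 0d
byte 7: 68 ⊕ ff = 97
byte 8: 65 ⊕ 74 = 11
byte 9: 72 ⊕ 31 = 43
byte 10: 20 ⊕ a2 = 82
byte 11: 74 ⊕ 3d = 49
byte 12: 68 ⊕ ba = d2
byte 13: 65 ⊕ 41 = 24
byte 14: 20 ⊕ 93 = b3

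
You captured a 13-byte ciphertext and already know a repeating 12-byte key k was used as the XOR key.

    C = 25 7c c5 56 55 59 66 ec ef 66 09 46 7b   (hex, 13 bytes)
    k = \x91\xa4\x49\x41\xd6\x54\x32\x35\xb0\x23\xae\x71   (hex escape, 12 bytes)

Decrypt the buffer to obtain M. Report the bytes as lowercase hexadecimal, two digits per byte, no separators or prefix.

The 12-byte key repeats, so the effective keystream is 91 a4 49 41 d6 54 32 35 b0 23 ae 71 91.
byte 0: 25 xor 91 = b4
byte 1: 7c xor a4 = d8
byte 2: c5 xor 49 = 8c
byte 3: 56 xor 41 = 17
byte 4: 55 xor d6 = 83
byte 5: 59 xor 54 = 0d
byte 6: 66 xor 32 = 54
byte 7: ec xor 35 = d9
byte 8: ef xor b0 = 5f
byte 9: 66 xor 23 = 45
byte 10: 09 xor ae = a7
byte 11: 46 xor 71 = 37
byte 12: 7b xor 91 = ea

b4d88c17830d54d95f45a737ea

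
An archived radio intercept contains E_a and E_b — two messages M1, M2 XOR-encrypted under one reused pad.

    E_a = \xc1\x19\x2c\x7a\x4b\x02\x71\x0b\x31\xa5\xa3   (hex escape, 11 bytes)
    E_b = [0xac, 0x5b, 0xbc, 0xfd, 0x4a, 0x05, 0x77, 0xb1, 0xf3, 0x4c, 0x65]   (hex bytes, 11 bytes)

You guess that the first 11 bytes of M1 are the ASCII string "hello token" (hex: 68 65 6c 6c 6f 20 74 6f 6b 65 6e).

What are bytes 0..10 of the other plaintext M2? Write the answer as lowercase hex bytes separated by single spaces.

05 27 fc eb 6e 27 72 d5 a9 8c a8

First, E_a ⊕ E_b = (M1 ⊕ K) ⊕ (M2 ⊕ K) = M1 ⊕ M2, so the key drops out. Then M2 = (M1 ⊕ M2) ⊕ M1 over the first 11 bytes.
byte 0: (c1 xor ac) xor 68 = 6d xor 68 = 05
byte 1: (19 xor 5b) xor 65 = 42 xor 65 = 27
byte 2: (2c xor bc) xor 6c = 90 xor 6c = fc
byte 3: (7a xor fd) xor 6c = 87 xor 6c = eb
byte 4: (4b xor 4a) xor 6f = 01 xor 6f = 6e
byte 5: (02 xor 05) xor 20 = 07 xor 20 = 27
byte 6: (71 xor 77) xor 74 = 06 xor 74 = 72
byte 7: (0b xor b1) xor 6f = ba xor 6f = d5
byte 8: (31 xor f3) xor 6b = c2 xor 6b = a9
byte 9: (a5 xor 4c) xor 65 = e9 xor 65 = 8c
byte 10: (a3 xor 65) xor 6e = c6 xor 6e = a8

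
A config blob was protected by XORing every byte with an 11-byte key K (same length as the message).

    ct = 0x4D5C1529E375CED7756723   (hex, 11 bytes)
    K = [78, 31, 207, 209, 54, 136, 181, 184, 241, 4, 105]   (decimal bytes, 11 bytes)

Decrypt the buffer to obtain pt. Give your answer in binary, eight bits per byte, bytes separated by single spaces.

 77 ^  78 =   3
 92 ^  31 =  67
 21 ^ 207 = 218
 41 ^ 209 = 248
227 ^  54 = 213
117 ^ 136 = 253
206 ^ 181 = 123
215 ^ 184 = 111
117 ^ 241 = 132
103 ^   4 =  99
 35 ^ 105 =  74

00000011 01000011 11011010 11111000 11010101 11111101 01111011 01101111 10000100 01100011 01001010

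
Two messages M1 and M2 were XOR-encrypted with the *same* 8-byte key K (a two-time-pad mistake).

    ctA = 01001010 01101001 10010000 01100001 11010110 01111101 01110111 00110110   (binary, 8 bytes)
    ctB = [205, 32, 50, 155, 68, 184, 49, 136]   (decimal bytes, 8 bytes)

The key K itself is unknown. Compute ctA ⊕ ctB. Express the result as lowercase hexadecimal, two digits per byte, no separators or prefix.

8749a2fa92c546be

ctA ⊕ ctB = (M1 ⊕ K) ⊕ (M2 ⊕ K) = M1 ⊕ M2 — the shared key cancels under XOR.
01001010 xor 11001101 = 10000111
01101001 xor 00100000 = 01001001
10010000 xor 00110010 = 10100010
01100001 xor 10011011 = 11111010
11010110 xor 01000100 = 10010010
01111101 xor 10111000 = 11000101
01110111 xor 00110001 = 01000110
00110110 xor 10001000 = 10111110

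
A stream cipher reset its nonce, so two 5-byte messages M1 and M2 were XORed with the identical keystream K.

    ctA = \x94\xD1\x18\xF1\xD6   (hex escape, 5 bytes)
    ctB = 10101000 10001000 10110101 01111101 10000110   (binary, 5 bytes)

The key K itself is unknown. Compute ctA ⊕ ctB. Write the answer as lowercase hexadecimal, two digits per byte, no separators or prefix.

3c59ad8c50

ctA ⊕ ctB = (M1 ⊕ K) ⊕ (M2 ⊕ K) = M1 ⊕ M2 — the shared key cancels under XOR.
148 ⊕ 168 =  60
209 ⊕ 136 =  89
 24 ⊕ 181 = 173
241 ⊕ 125 = 140
214 ⊕ 134 =  80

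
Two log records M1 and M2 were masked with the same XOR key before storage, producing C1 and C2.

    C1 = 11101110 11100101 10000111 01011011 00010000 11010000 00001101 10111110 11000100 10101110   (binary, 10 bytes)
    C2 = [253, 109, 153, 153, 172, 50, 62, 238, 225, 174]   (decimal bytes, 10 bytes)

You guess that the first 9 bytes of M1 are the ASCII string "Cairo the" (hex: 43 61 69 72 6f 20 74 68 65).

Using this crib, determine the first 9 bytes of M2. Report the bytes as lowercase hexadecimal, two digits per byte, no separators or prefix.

First, C1 ⊕ C2 = (M1 ⊕ K) ⊕ (M2 ⊕ K) = M1 ⊕ M2, so the key drops out. Then M2 = (M1 ⊕ M2) ⊕ M1 over the first 9 bytes.
byte 0: (ee xor fd) xor 43 = 13 xor 43 = 50
byte 1: (e5 xor 6d) xor 61 = 88 xor 61 = e9
byte 2: (87 xor 99) xor 69 = 1e xor 69 = 77
byte 3: (5b xor 99) xor 72 = c2 xor 72 = b0
byte 4: (10 xor ac) xor 6f = bc xor 6f = d3
byte 5: (d0 xor 32) xor 20 = e2 xor 20 = c2
byte 6: (0d xor 3e) xor 74 = 33 xor 74 = 47
byte 7: (be xor ee) xor 68 = 50 xor 68 = 38
byte 8: (c4 xor e1) xor 65 = 25 xor 65 = 40

50e977b0d3c2473840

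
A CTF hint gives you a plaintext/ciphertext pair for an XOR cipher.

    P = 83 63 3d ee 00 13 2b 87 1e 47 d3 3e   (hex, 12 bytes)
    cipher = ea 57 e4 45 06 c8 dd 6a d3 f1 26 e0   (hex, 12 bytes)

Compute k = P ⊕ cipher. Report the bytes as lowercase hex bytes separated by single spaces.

Since cipher = P ⊕ k, XORing both sides with P gives k = P ⊕ cipher.
byte 0: 83 ⊕ ea = 69
byte 1: 63 ⊕ 57 = 34
byte 2: 3d ⊕ e4 = d9
byte 3: ee ⊕ 45 = ab
byte 4: 00 ⊕ 06 = 06
byte 5: 13 ⊕ c8 = db
byte 6: 2b ⊕ dd = f6
byte 7: 87 ⊕ 6a = ed
byte 8: 1e ⊕ d3 = cd
byte 9: 47 ⊕ f1 = b6
byte 10: d3 ⊕ 26 = f5
byte 11: 3e ⊕ e0 = de

69 34 d9 ab 06 db f6 ed cd b6 f5 de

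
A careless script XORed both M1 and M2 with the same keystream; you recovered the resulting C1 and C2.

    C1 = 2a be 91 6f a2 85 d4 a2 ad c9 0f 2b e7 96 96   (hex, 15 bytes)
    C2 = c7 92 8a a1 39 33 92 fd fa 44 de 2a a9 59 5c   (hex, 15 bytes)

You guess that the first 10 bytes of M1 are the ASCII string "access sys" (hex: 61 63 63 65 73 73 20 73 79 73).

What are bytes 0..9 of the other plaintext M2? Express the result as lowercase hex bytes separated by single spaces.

First, C1 ⊕ C2 = (M1 ⊕ K) ⊕ (M2 ⊕ K) = M1 ⊕ M2, so the key drops out. Then M2 = (M1 ⊕ M2) ⊕ M1 over the first 10 bytes.
byte 0: (2a ⊕ c7) ⊕ 61 = ed ⊕ 61 = 8c
byte 1: (be ⊕ 92) ⊕ 63 = 2c ⊕ 63 = 4f
byte 2: (91 ⊕ 8a) ⊕ 63 = 1b ⊕ 63 = 78
byte 3: (6f ⊕ a1) ⊕ 65 = ce ⊕ 65 = ab
byte 4: (a2 ⊕ 39) ⊕ 73 = 9b ⊕ 73 = e8
byte 5: (85 ⊕ 33) ⊕ 73 = b6 ⊕ 73 = c5
byte 6: (d4 ⊕ 92) ⊕ 20 = 46 ⊕ 20 = 66
byte 7: (a2 ⊕ fd) ⊕ 73 = 5f ⊕ 73 = 2c
byte 8: (ad ⊕ fa) ⊕ 79 = 57 ⊕ 79 = 2e
byte 9: (c9 ⊕ 44) ⊕ 73 = 8d ⊕ 73 = fe

8c 4f 78 ab e8 c5 66 2c 2e fe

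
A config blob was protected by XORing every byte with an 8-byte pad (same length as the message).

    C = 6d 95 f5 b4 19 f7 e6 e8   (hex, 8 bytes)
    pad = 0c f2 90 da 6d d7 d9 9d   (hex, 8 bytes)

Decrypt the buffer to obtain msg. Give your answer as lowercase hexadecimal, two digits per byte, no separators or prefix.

6167656e74203f75

XOR is its own inverse, so applying the key byte-wise gives the result directly.
6d ^ 0c = 61
95 ^ f2 = 67
f5 ^ 90 = 65
b4 ^ da = 6e
19 ^ 6d = 74
f7 ^ d7 = 20
e6 ^ d9 = 3f
e8 ^ 9d = 75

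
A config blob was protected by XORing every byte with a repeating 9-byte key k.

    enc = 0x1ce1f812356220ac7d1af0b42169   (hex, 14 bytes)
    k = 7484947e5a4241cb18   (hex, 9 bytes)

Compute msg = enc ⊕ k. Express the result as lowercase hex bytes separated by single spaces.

68 65 6c 6c 6f 20 61 67 65 6e 74 20 5f 33

The 9-byte key repeats, so the effective keystream is 74 84 94 7e 5a 42 41 cb 18 74 84 94 7e 5a.
byte 0: 1c XOR 74 = 68
byte 1: e1 XOR 84 = 65
byte 2: f8 XOR 94 = 6c
byte 3: 12 XOR 7e = 6c
byte 4: 35 XOR 5a = 6f
byte 5: 62 XOR 42 = 20
byte 6: 20 XOR 41 = 61
byte 7: ac XOR cb = 67
byte 8: 7d XOR 18 = 65
byte 9: 1a XOR 74 = 6e
byte 10: f0 XOR 84 = 74
byte 11: b4 XOR 94 = 20
byte 12: 21 XOR 7e = 5f
byte 13: 69 XOR 5a = 33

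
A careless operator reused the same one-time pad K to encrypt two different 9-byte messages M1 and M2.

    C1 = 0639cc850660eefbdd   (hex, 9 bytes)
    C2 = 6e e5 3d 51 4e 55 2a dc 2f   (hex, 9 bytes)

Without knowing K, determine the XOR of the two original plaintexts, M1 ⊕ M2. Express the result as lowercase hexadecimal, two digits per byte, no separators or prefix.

C1 ⊕ C2 = (M1 ⊕ K) ⊕ (M2 ⊕ K) = M1 ⊕ M2 — the shared key cancels under XOR.
byte 0:   6 xor 110 = 104
byte 1:  57 xor 229 = 220
byte 2: 204 xor  61 = 241
byte 3: 133 xor  81 = 212
byte 4:   6 xor  78 =  72
byte 5:  96 xor  85 =  53
byte 6: 238 xor  42 = 196
byte 7: 251 xor 220 =  39
byte 8: 221 xor  47 = 242

68dcf1d44835c427f2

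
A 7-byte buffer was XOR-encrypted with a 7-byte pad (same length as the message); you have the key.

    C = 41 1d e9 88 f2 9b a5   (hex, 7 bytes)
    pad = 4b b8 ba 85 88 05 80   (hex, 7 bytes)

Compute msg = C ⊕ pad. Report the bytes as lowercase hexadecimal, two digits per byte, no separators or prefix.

byte 0: 41 ⊕ 4b = 0a
byte 1: 1d ⊕ b8 = a5
byte 2: e9 ⊕ ba = 53
byte 3: 88 ⊕ 85 = 0d
byte 4: f2 ⊕ 88 = 7a
byte 5: 9b ⊕ 05 = 9e
byte 6: a5 ⊕ 80 = 25

0aa5530d7a9e25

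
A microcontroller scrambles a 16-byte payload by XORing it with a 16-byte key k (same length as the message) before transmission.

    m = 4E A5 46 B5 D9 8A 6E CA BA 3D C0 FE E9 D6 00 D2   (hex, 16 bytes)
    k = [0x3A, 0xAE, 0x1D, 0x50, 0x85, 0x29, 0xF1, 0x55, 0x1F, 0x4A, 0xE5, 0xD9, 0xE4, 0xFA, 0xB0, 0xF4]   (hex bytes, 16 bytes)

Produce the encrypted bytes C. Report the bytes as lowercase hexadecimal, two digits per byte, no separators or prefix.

XOR is its own inverse, so applying the key byte-wise gives the result directly.
01001110 xor 00111010 = 01110100
10100101 xor 10101110 = 00001011
01000110 xor 00011101 = 01011011
10110101 xor 01010000 = 11100101
11011001 xor 10000101 = 01011100
10001010 xor 00101001 = 10100011
01101110 xor 11110001 = 10011111
11001010 xor 01010101 = 10011111
10111010 xor 00011111 = 10100101
00111101 xor 01001010 = 01110111
11000000 xor 11100101 = 00100101
11111110 xor 11011001 = 00100111
11101001 xor 11100100 = 00001101
11010110 xor 11111010 = 00101100
00000000 xor 10110000 = 10110000
11010010 xor 11110100 = 00100110

740b5be55ca39f9fa57725270d2cb026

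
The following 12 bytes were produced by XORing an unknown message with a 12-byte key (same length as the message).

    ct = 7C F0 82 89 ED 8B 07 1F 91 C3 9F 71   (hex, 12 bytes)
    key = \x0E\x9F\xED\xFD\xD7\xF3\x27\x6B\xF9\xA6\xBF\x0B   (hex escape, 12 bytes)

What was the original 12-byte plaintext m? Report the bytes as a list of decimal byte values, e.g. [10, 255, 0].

7c xor 0e = 72
f0 xor 9f = 6f
82 xor ed = 6f
89 xor fd = 74
ed xor d7 = 3a
8b xor f3 = 78
07 xor 27 = 20
1f xor 6b = 74
91 xor f9 = 68
c3 xor a6 = 65
9f xor bf = 20
71 xor 0b = 7a

[114, 111, 111, 116, 58, 120, 32, 116, 104, 101, 32, 122]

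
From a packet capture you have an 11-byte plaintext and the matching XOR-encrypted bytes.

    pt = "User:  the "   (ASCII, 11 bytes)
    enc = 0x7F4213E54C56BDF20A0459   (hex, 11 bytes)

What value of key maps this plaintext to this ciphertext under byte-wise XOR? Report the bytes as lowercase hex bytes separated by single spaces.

2a 31 76 97 76 76 9d 86 62 61 79

Since enc = pt ⊕ key, XORing both sides with pt gives key = pt ⊕ enc.
byte 0: 01010101 XOR 01111111 = 00101010
byte 1: 01110011 XOR 01000010 = 00110001
byte 2: 01100101 XOR 00010011 = 01110110
byte 3: 01110010 XOR 11100101 = 10010111
byte 4: 00111010 XOR 01001100 = 01110110
byte 5: 00100000 XOR 01010110 = 01110110
byte 6: 00100000 XOR 10111101 = 10011101
byte 7: 01110100 XOR 11110010 = 10000110
byte 8: 01101000 XOR 00001010 = 01100010
byte 9: 01100101 XOR 00000100 = 01100001
byte 10: 00100000 XOR 01011001 = 01111001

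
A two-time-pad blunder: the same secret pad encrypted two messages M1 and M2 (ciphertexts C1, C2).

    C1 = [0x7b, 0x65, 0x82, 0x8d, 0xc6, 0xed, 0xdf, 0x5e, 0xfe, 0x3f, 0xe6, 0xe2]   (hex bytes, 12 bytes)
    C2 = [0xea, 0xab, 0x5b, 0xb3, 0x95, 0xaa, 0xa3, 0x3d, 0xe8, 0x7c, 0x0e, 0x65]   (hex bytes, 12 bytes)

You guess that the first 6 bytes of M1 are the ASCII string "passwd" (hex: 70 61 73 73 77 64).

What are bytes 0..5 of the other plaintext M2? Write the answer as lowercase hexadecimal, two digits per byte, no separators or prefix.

First, C1 ⊕ C2 = (M1 ⊕ K) ⊕ (M2 ⊕ K) = M1 ⊕ M2, so the key drops out. Then M2 = (M1 ⊕ M2) ⊕ M1 over the first 6 bytes.
byte 0: (7b ⊕ ea) ⊕ 70 = 91 ⊕ 70 = e1
byte 1: (65 ⊕ ab) ⊕ 61 = ce ⊕ 61 = af
byte 2: (82 ⊕ 5b) ⊕ 73 = d9 ⊕ 73 = aa
byte 3: (8d ⊕ b3) ⊕ 73 = 3e ⊕ 73 = 4d
byte 4: (c6 ⊕ 95) ⊕ 77 = 53 ⊕ 77 = 24
byte 5: (ed ⊕ aa) ⊕ 64 = 47 ⊕ 64 = 23

e1afaa4d2423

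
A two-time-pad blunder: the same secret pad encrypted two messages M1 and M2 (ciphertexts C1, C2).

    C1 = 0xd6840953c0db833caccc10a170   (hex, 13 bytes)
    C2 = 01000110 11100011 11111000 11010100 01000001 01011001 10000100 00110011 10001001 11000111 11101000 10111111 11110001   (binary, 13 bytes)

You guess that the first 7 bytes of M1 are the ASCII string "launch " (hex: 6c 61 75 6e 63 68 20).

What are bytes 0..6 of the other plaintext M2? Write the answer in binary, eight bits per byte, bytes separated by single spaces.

First, C1 ⊕ C2 = (M1 ⊕ K) ⊕ (M2 ⊕ K) = M1 ⊕ M2, so the key drops out. Then M2 = (M1 ⊕ M2) ⊕ M1 over the first 7 bytes.
byte 0: (d6 XOR 46) XOR 6c = 90 XOR 6c = fc
byte 1: (84 XOR e3) XOR 61 = 67 XOR 61 = 06
byte 2: (09 XOR f8) XOR 75 = f1 XOR 75 = 84
byte 3: (53 XOR d4) XOR 6e = 87 XOR 6e = e9
byte 4: (c0 XOR 41) XOR 63 = 81 XOR 63 = e2
byte 5: (db XOR 59) XOR 68 = 82 XOR 68 = ea
byte 6: (83 XOR 84) XOR 20 = 07 XOR 20 = 27

11111100 00000110 10000100 11101001 11100010 11101010 00100111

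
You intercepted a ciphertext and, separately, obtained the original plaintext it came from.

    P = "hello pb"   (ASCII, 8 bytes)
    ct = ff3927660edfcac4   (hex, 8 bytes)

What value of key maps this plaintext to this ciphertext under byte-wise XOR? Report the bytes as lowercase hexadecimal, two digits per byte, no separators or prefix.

975c4b0a61ffbaa6

Since ct = P ⊕ key, XORing both sides with P gives key = P ⊕ ct.
68 ^ ff = 97
65 ^ 39 = 5c
6c ^ 27 = 4b
6c ^ 66 = 0a
6f ^ 0e = 61
20 ^ df = ff
70 ^ ca = ba
62 ^ c4 = a6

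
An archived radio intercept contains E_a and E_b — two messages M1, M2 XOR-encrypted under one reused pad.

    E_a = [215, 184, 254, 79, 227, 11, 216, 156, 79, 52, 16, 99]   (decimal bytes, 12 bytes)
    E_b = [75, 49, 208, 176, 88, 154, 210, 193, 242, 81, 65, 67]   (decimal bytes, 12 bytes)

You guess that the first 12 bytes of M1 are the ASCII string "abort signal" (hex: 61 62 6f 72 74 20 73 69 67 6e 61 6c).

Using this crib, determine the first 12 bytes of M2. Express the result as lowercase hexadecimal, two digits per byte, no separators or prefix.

First, E_a ⊕ E_b = (M1 ⊕ K) ⊕ (M2 ⊕ K) = M1 ⊕ M2, so the key drops out. Then M2 = (M1 ⊕ M2) ⊕ M1 over the first 12 bytes.
byte 0: (d7 ^ 4b) ^ 61 = 9c ^ 61 = fd
byte 1: (b8 ^ 31) ^ 62 = 89 ^ 62 = eb
byte 2: (fe ^ d0) ^ 6f = 2e ^ 6f = 41
byte 3: (4f ^ b0) ^ 72 = ff ^ 72 = 8d
byte 4: (e3 ^ 58) ^ 74 = bb ^ 74 = cf
byte 5: (0b ^ 9a) ^ 20 = 91 ^ 20 = b1
byte 6: (d8 ^ d2) ^ 73 = 0a ^ 73 = 79
byte 7: (9c ^ c1) ^ 69 = 5d ^ 69 = 34
byte 8: (4f ^ f2) ^ 67 = bd ^ 67 = da
byte 9: (34 ^ 51) ^ 6e = 65 ^ 6e = 0b
byte 10: (10 ^ 41) ^ 61 = 51 ^ 61 = 30
byte 11: (63 ^ 43) ^ 6c = 20 ^ 6c = 4c

fdeb418dcfb17934da0b304c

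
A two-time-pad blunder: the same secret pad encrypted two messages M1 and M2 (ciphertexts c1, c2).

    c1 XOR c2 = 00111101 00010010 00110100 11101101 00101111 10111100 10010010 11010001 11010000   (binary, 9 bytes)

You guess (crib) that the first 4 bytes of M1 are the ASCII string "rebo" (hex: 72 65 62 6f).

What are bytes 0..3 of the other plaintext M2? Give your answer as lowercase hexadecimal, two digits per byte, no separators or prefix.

4f775682

Since c1 ⊕ c2 = M1 ⊕ M2, XORing with the guessed M1 bytes yields the corresponding M2 bytes: M2 = (c1 ⊕ c2) ⊕ M1.
3d xor 72 = 4f
12 xor 65 = 77
34 xor 62 = 56
ed xor 6f = 82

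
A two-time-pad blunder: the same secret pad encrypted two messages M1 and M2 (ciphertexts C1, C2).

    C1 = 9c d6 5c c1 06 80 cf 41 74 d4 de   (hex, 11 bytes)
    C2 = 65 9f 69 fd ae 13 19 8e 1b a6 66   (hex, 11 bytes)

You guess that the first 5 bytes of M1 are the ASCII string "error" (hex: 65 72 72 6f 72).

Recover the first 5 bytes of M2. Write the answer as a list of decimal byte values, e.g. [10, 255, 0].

[156, 59, 71, 83, 218]

First, C1 ⊕ C2 = (M1 ⊕ K) ⊕ (M2 ⊕ K) = M1 ⊕ M2, so the key drops out. Then M2 = (M1 ⊕ M2) ⊕ M1 over the first 5 bytes.
byte 0: (9c ^ 65) ^ 65 = f9 ^ 65 = 9c
byte 1: (d6 ^ 9f) ^ 72 = 49 ^ 72 = 3b
byte 2: (5c ^ 69) ^ 72 = 35 ^ 72 = 47
byte 3: (c1 ^ fd) ^ 6f = 3c ^ 6f = 53
byte 4: (06 ^ ae) ^ 72 = a8 ^ 72 = da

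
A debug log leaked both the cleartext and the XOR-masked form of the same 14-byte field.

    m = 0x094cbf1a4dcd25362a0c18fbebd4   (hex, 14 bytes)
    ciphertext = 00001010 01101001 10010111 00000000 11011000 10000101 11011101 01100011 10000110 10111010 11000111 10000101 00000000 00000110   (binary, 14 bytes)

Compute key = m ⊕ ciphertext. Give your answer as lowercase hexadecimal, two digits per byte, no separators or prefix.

Since ciphertext = m ⊕ key, XORing both sides with m gives key = m ⊕ ciphertext.
09 ^ 0a = 03
4c ^ 69 = 25
bf ^ 97 = 28
1a ^ 00 = 1a
4d ^ d8 = 95
cd ^ 85 = 48
25 ^ dd = f8
36 ^ 63 = 55
2a ^ 86 = ac
0c ^ ba = b6
18 ^ c7 = df
fb ^ 85 = 7e
eb ^ 00 = eb
d4 ^ 06 = d2

0325281a9548f855acb6df7eebd2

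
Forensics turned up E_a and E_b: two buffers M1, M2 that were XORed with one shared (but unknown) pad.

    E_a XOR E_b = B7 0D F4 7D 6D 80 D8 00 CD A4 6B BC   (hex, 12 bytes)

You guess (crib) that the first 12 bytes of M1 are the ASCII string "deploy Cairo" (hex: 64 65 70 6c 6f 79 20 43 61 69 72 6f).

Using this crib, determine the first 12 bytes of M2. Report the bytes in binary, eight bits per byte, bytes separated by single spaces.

11010011 01101000 10000100 00010001 00000010 11111001 11111000 01000011 10101100 11001101 00011001 11010011

Since E_a ⊕ E_b = M1 ⊕ M2, XORing with the guessed M1 bytes yields the corresponding M2 bytes: M2 = (E_a ⊕ E_b) ⊕ M1.
183 XOR 100 = 211
 13 XOR 101 = 104
244 XOR 112 = 132
125 XOR 108 =  17
109 XOR 111 =   2
128 XOR 121 = 249
216 XOR  32 = 248
  0 XOR  67 =  67
205 XOR  97 = 172
164 XOR 105 = 205
107 XOR 114 =  25
188 XOR 111 = 211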